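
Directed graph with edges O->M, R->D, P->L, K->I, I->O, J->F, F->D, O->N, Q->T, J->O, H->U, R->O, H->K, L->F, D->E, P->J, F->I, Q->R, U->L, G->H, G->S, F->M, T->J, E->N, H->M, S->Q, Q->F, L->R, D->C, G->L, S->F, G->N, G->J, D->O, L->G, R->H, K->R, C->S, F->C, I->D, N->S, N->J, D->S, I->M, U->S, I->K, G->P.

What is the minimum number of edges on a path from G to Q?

Level 0: G
Level 1: H, J, L, N, P, S
Level 2: F, K, M, O, Q, R, U
Level 3: C, D, I, T
Level 4: E
Q first appears at level 2.

2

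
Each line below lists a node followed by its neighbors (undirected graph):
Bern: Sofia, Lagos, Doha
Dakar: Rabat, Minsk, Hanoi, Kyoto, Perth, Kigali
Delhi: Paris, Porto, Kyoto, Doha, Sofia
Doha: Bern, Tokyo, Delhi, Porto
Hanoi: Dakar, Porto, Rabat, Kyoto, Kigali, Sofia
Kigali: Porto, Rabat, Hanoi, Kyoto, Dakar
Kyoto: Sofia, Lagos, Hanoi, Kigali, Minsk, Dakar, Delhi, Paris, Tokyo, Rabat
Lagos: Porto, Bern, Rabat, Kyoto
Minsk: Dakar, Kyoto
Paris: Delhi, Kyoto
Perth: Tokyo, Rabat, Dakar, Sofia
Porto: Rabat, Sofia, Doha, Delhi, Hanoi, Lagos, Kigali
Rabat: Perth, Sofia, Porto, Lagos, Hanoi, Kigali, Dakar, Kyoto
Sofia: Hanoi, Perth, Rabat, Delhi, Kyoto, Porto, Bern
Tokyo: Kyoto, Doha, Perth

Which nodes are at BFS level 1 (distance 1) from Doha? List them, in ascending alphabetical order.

Bern, Delhi, Porto, Tokyo

Level 0: Doha
Level 1: Bern, Delhi, Porto, Tokyo
Level 2: Hanoi, Kigali, Kyoto, Lagos, Paris, Perth, Rabat, Sofia
Level 3: Dakar, Minsk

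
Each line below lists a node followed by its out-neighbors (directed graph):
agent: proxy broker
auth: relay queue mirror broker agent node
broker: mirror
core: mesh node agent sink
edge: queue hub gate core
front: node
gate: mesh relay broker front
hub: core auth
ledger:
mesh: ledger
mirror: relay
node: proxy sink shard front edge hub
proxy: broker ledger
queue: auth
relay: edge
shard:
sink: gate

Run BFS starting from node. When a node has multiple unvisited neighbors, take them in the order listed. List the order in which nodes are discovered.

node, proxy, sink, shard, front, edge, hub, broker, ledger, gate, queue, core, auth, mirror, mesh, relay, agent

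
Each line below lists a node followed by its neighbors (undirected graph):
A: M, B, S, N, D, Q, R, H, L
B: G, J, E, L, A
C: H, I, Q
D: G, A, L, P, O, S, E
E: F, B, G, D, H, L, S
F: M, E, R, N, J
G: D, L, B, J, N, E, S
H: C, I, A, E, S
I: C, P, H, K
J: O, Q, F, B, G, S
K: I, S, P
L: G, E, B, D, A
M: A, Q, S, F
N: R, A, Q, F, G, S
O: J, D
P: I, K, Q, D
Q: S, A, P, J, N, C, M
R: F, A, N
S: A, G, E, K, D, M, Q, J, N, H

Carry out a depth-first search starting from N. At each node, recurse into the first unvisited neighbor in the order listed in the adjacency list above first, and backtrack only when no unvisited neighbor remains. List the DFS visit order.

N R F M A B G D L E H C I P K S Q J O

Visit N
N → R
R → F
F → M
M → A
A → B
B → G
G → D
D → L
L → E
E → H
H → C
C → I
I → P
P → K
K → S
S → Q
Q → J
J → O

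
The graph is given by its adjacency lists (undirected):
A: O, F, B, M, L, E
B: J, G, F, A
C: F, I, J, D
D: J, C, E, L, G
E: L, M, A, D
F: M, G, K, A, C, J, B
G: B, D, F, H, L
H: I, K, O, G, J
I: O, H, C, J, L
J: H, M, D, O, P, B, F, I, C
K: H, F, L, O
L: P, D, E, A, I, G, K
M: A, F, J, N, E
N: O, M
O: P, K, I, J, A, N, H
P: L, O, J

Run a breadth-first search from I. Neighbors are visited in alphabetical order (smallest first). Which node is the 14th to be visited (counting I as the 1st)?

Visit I; enqueue C, H, J, L, O → queue [C, H, J, L, O]
Visit C; enqueue D, F → queue [H, J, L, O, D, F]
Visit H; enqueue G, K → queue [J, L, O, D, F, G, K]
Visit J; enqueue B, M, P → queue [L, O, D, F, G, K, B, M, P]
Visit L; enqueue A, E → queue [O, D, F, G, K, B, M, P, A, E]
Visit O; enqueue N → queue [D, F, G, K, B, M, P, A, E, N]
Visit D → queue [F, G, K, B, M, P, A, E, N]
Visit F → queue [G, K, B, M, P, A, E, N]
Visit G → queue [K, B, M, P, A, E, N]
Visit K → queue [B, M, P, A, E, N]
Visit B → queue [M, P, A, E, N]
Visit M → queue [P, A, E, N]
Visit P → queue [A, E, N]
Visit A → queue [E, N]
Visit E → queue [N]
Visit N → queue []

Visit order: I, C, H, J, L, O, D, F, G, K, B, M, P, A, E, N

A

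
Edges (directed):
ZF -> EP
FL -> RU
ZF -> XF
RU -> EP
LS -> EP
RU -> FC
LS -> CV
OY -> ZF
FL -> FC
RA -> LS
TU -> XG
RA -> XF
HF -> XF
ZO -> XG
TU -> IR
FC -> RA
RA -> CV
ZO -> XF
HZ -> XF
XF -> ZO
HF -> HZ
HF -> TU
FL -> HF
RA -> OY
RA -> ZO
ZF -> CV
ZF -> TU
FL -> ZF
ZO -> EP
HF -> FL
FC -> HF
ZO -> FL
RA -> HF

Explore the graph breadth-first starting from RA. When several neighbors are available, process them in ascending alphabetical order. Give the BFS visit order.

RA CV HF LS OY XF ZO FL HZ TU EP ZF XG FC RU IR

Visit RA; enqueue CV, HF, LS, OY, XF, ZO → queue [CV, HF, LS, OY, XF, ZO]
Visit CV → queue [HF, LS, OY, XF, ZO]
Visit HF; enqueue FL, HZ, TU → queue [LS, OY, XF, ZO, FL, HZ, TU]
Visit LS; enqueue EP → queue [OY, XF, ZO, FL, HZ, TU, EP]
Visit OY; enqueue ZF → queue [XF, ZO, FL, HZ, TU, EP, ZF]
Visit XF → queue [ZO, FL, HZ, TU, EP, ZF]
Visit ZO; enqueue XG → queue [FL, HZ, TU, EP, ZF, XG]
Visit FL; enqueue FC, RU → queue [HZ, TU, EP, ZF, XG, FC, RU]
Visit HZ → queue [TU, EP, ZF, XG, FC, RU]
Visit TU; enqueue IR → queue [EP, ZF, XG, FC, RU, IR]
Visit EP → queue [ZF, XG, FC, RU, IR]
Visit ZF → queue [XG, FC, RU, IR]
Visit XG → queue [FC, RU, IR]
Visit FC → queue [RU, IR]
Visit RU → queue [IR]
Visit IR → queue []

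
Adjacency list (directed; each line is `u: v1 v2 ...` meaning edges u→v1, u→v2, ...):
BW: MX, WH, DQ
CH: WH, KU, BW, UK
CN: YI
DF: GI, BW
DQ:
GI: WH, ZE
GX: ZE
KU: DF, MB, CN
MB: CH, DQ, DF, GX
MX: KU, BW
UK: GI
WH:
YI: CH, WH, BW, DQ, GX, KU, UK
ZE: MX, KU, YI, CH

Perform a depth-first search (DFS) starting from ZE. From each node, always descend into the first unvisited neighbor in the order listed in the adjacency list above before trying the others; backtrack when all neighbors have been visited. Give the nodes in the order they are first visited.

Visit ZE
ZE → MX
MX → KU
KU → DF
DF → GI
GI → WH
DF → BW
BW → DQ
KU → MB
MB → CH
CH → UK
MB → GX
KU → CN
CN → YI

ZE, MX, KU, DF, GI, WH, BW, DQ, MB, CH, UK, GX, CN, YI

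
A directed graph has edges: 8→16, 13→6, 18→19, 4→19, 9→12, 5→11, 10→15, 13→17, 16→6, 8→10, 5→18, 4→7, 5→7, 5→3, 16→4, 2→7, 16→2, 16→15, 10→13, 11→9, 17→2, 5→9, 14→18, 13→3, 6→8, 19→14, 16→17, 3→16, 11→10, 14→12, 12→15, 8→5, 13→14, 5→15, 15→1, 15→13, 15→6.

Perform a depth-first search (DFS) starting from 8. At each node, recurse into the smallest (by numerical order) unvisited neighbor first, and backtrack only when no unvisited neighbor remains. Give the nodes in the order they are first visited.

8 5 3 16 2 7 4 19 14 12 15 1 6 13 17 18 9 11 10

Visit 8
8 → 5
5 → 3
3 → 16
16 → 2
2 → 7
16 → 4
4 → 19
19 → 14
14 → 12
12 → 15
15 → 1
15 → 6
15 → 13
13 → 17
14 → 18
5 → 9
5 → 11
11 → 10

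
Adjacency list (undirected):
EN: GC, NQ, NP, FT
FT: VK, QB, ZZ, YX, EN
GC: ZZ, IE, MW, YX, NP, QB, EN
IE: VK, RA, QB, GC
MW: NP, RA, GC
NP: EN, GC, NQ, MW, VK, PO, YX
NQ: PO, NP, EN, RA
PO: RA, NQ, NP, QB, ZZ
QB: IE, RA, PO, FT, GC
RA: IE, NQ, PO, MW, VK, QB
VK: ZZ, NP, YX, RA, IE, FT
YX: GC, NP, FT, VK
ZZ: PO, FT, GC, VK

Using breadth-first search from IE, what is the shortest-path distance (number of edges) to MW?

2

Level 0: IE
Level 1: GC, QB, RA, VK
Level 2: EN, FT, MW, NP, NQ, PO, YX, ZZ
MW first appears at level 2.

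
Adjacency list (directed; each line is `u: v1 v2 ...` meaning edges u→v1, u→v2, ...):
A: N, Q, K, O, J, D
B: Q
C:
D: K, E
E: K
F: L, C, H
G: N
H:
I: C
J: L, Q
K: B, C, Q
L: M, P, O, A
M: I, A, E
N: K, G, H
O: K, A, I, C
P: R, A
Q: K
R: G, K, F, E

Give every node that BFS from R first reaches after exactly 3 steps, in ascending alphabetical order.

Level 0: R
Level 1: E, F, G, K
Level 2: B, C, H, L, N, Q
Level 3: A, M, O, P
Level 4: D, I, J

A, M, O, P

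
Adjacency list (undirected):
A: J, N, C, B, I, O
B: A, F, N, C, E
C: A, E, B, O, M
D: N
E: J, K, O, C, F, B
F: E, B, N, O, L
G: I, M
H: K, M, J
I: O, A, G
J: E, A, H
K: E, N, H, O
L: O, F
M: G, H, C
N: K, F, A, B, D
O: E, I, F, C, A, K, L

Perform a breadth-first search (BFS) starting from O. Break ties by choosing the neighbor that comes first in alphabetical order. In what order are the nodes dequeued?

O, A, C, E, F, I, K, L, B, J, N, M, G, H, D

Visit O; enqueue A, C, E, F, I, K, L → queue [A, C, E, F, I, K, L]
Visit A; enqueue B, J, N → queue [C, E, F, I, K, L, B, J, N]
Visit C; enqueue M → queue [E, F, I, K, L, B, J, N, M]
Visit E → queue [F, I, K, L, B, J, N, M]
Visit F → queue [I, K, L, B, J, N, M]
Visit I; enqueue G → queue [K, L, B, J, N, M, G]
Visit K; enqueue H → queue [L, B, J, N, M, G, H]
Visit L → queue [B, J, N, M, G, H]
Visit B → queue [J, N, M, G, H]
Visit J → queue [N, M, G, H]
Visit N; enqueue D → queue [M, G, H, D]
Visit M → queue [G, H, D]
Visit G → queue [H, D]
Visit H → queue [D]
Visit D → queue []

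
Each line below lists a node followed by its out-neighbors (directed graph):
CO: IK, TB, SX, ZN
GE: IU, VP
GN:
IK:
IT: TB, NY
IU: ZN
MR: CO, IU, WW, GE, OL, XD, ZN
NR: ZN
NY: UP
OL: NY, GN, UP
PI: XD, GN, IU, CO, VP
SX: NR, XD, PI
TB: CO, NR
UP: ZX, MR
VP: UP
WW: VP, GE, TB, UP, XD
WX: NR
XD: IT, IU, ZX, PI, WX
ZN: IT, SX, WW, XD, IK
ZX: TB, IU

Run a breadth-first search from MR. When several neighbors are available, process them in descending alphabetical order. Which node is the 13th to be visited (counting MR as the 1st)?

WX

Visit MR; enqueue ZN, XD, WW, OL, IU, GE, CO → queue [ZN, XD, WW, OL, IU, GE, CO]
Visit ZN; enqueue SX, IT, IK → queue [XD, WW, OL, IU, GE, CO, SX, IT, IK]
Visit XD; enqueue ZX, WX, PI → queue [WW, OL, IU, GE, CO, SX, IT, IK, ZX, WX, PI]
Visit WW; enqueue VP, UP, TB → queue [OL, IU, GE, CO, SX, IT, IK, ZX, WX, PI, VP, UP, TB]
Visit OL; enqueue NY, GN → queue [IU, GE, CO, SX, IT, IK, ZX, WX, PI, VP, UP, TB, NY, GN]
Visit IU → queue [GE, CO, SX, IT, IK, ZX, WX, PI, VP, UP, TB, NY, GN]
Visit GE → queue [CO, SX, IT, IK, ZX, WX, PI, VP, UP, TB, NY, GN]
Visit CO → queue [SX, IT, IK, ZX, WX, PI, VP, UP, TB, NY, GN]
Visit SX; enqueue NR → queue [IT, IK, ZX, WX, PI, VP, UP, TB, NY, GN, NR]
Visit IT → queue [IK, ZX, WX, PI, VP, UP, TB, NY, GN, NR]
Visit IK → queue [ZX, WX, PI, VP, UP, TB, NY, GN, NR]
Visit ZX → queue [WX, PI, VP, UP, TB, NY, GN, NR]
Visit WX → queue [PI, VP, UP, TB, NY, GN, NR]
Visit PI → queue [VP, UP, TB, NY, GN, NR]
Visit VP → queue [UP, TB, NY, GN, NR]
Visit UP → queue [TB, NY, GN, NR]
Visit TB → queue [NY, GN, NR]
Visit NY → queue [GN, NR]
Visit GN → queue [NR]
Visit NR → queue []

Visit order: MR, ZN, XD, WW, OL, IU, GE, CO, SX, IT, IK, ZX, WX, PI, VP, UP, TB, NY, GN, NR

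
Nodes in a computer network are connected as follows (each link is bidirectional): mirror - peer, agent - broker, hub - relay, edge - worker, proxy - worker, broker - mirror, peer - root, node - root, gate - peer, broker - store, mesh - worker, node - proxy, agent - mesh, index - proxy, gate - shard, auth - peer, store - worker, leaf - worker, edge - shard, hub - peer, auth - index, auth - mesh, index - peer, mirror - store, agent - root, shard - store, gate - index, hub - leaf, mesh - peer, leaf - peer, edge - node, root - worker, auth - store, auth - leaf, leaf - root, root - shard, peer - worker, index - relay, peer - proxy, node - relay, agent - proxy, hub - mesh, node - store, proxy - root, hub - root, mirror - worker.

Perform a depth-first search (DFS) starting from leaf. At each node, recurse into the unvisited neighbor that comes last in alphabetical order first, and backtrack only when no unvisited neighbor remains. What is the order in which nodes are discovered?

leaf -> worker -> store -> shard -> root -> proxy -> peer -> mirror -> broker -> agent -> mesh -> hub -> relay -> node -> edge -> index -> gate -> auth

Visit leaf
leaf → worker
worker → store
store → shard
shard → root
root → proxy
proxy → peer
peer → mirror
mirror → broker
broker → agent
agent → mesh
mesh → hub
hub → relay
relay → node
node → edge
relay → index
index → gate
index → auth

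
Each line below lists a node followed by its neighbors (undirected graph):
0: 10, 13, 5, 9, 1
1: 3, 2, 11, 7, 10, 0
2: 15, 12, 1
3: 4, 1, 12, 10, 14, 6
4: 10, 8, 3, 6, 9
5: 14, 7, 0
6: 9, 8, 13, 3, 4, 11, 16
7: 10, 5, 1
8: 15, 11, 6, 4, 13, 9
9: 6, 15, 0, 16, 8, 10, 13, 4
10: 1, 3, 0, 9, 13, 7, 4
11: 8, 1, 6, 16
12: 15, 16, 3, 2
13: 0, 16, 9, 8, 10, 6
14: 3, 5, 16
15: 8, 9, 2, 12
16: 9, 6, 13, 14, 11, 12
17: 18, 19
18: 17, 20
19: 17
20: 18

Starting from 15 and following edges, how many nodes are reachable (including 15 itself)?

BFS from 15 visits: 15, 8, 9, 2, 12, 11, 6, 4, 13, 0, 16, 10, 1, 3, 5, 14, 7
Reachable nodes: 17 of 21 total.

17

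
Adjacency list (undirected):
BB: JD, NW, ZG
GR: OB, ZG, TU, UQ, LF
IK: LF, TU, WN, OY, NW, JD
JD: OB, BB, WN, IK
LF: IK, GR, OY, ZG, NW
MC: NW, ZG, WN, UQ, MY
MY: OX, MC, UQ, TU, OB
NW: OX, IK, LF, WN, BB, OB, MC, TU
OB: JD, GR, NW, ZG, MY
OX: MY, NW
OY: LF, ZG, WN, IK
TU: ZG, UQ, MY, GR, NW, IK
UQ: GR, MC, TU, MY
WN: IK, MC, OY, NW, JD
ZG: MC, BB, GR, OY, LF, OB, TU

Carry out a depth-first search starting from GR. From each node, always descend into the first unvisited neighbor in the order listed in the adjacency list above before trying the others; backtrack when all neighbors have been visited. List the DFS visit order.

GR, OB, JD, BB, NW, OX, MY, MC, ZG, OY, LF, IK, TU, UQ, WN

Visit GR
GR → OB
OB → JD
JD → BB
BB → NW
NW → OX
OX → MY
MY → MC
MC → ZG
ZG → OY
OY → LF
LF → IK
IK → TU
TU → UQ
IK → WN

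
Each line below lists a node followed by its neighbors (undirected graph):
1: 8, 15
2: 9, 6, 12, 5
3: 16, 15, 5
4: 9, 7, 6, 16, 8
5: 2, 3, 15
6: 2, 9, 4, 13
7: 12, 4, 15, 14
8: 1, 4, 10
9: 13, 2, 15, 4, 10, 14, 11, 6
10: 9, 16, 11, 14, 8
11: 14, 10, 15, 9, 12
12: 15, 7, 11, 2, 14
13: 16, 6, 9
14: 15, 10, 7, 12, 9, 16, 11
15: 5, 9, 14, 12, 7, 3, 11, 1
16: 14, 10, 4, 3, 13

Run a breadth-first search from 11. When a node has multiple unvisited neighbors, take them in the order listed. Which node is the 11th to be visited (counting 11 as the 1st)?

3

Visit 11; enqueue 14, 10, 15, 9, 12 → queue [14, 10, 15, 9, 12]
Visit 14; enqueue 7, 16 → queue [10, 15, 9, 12, 7, 16]
Visit 10; enqueue 8 → queue [15, 9, 12, 7, 16, 8]
Visit 15; enqueue 5, 3, 1 → queue [9, 12, 7, 16, 8, 5, 3, 1]
Visit 9; enqueue 13, 2, 4, 6 → queue [12, 7, 16, 8, 5, 3, 1, 13, 2, 4, 6]
Visit 12 → queue [7, 16, 8, 5, 3, 1, 13, 2, 4, 6]
Visit 7 → queue [16, 8, 5, 3, 1, 13, 2, 4, 6]
Visit 16 → queue [8, 5, 3, 1, 13, 2, 4, 6]
Visit 8 → queue [5, 3, 1, 13, 2, 4, 6]
Visit 5 → queue [3, 1, 13, 2, 4, 6]
Visit 3 → queue [1, 13, 2, 4, 6]
Visit 1 → queue [13, 2, 4, 6]
Visit 13 → queue [2, 4, 6]
Visit 2 → queue [4, 6]
Visit 4 → queue [6]
Visit 6 → queue []

Visit order: 11, 14, 10, 15, 9, 12, 7, 16, 8, 5, 3, 1, 13, 2, 4, 6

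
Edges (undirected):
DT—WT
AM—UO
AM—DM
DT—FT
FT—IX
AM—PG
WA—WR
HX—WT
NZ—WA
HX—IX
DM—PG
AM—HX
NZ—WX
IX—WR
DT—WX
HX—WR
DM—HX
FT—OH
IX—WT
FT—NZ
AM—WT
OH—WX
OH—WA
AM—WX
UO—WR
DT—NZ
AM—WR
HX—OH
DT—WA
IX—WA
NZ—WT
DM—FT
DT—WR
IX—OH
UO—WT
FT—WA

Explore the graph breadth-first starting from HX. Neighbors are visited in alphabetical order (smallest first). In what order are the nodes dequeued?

HX -> AM -> DM -> IX -> OH -> WR -> WT -> PG -> UO -> WX -> FT -> WA -> DT -> NZ

Visit HX; enqueue AM, DM, IX, OH, WR, WT → queue [AM, DM, IX, OH, WR, WT]
Visit AM; enqueue PG, UO, WX → queue [DM, IX, OH, WR, WT, PG, UO, WX]
Visit DM; enqueue FT → queue [IX, OH, WR, WT, PG, UO, WX, FT]
Visit IX; enqueue WA → queue [OH, WR, WT, PG, UO, WX, FT, WA]
Visit OH → queue [WR, WT, PG, UO, WX, FT, WA]
Visit WR; enqueue DT → queue [WT, PG, UO, WX, FT, WA, DT]
Visit WT; enqueue NZ → queue [PG, UO, WX, FT, WA, DT, NZ]
Visit PG → queue [UO, WX, FT, WA, DT, NZ]
Visit UO → queue [WX, FT, WA, DT, NZ]
Visit WX → queue [FT, WA, DT, NZ]
Visit FT → queue [WA, DT, NZ]
Visit WA → queue [DT, NZ]
Visit DT → queue [NZ]
Visit NZ → queue []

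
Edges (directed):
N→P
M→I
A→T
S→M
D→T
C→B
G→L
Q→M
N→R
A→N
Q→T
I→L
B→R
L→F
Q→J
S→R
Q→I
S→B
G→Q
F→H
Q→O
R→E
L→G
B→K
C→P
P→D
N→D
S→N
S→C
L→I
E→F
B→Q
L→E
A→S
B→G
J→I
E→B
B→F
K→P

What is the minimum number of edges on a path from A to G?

Level 0: A
Level 1: N, S, T
Level 2: B, C, D, M, P, R
Level 3: E, F, G, I, K, Q
Level 4: H, J, L, O
G first appears at level 3.

3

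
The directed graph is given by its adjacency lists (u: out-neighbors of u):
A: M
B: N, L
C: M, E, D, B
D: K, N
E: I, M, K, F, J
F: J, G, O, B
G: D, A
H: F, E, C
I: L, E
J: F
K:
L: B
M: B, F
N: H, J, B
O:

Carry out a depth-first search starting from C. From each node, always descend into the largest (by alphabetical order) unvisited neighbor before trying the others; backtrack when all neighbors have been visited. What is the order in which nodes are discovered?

Visit C
C → M
M → F
F → O
F → J
F → G
G → D
D → N
N → H
H → E
E → K
E → I
I → L
L → B
G → A

C → M → F → O → J → G → D → N → H → E → K → I → L → B → A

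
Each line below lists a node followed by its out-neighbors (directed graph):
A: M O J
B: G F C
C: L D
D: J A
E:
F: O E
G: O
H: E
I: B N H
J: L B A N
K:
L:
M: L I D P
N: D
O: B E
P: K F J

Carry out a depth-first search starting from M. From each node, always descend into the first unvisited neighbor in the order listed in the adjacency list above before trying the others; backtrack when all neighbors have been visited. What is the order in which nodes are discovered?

Visit M
M → L
M → I
I → B
B → G
G → O
O → E
B → F
B → C
C → D
D → J
J → A
J → N
I → H
M → P
P → K

M, L, I, B, G, O, E, F, C, D, J, A, N, H, P, K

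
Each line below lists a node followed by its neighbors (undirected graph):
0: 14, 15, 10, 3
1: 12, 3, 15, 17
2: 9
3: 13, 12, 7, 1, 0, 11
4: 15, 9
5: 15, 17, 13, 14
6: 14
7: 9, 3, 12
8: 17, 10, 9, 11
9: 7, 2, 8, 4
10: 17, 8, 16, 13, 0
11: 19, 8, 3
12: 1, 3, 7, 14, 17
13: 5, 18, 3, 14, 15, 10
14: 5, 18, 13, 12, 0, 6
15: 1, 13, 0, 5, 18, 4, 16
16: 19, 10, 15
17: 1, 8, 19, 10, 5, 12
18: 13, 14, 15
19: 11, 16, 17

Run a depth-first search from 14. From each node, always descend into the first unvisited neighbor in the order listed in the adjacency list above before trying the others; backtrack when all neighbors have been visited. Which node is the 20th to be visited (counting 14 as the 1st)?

Visit 14
14 → 5
5 → 15
15 → 1
1 → 12
12 → 3
3 → 13
13 → 18
13 → 10
10 → 17
17 → 8
8 → 9
9 → 7
9 → 2
9 → 4
8 → 11
11 → 19
19 → 16
10 → 0
14 → 6

Visit order: 14, 5, 15, 1, 12, 3, 13, 18, 10, 17, 8, 9, 7, 2, 4, 11, 19, 16, 0, 6

6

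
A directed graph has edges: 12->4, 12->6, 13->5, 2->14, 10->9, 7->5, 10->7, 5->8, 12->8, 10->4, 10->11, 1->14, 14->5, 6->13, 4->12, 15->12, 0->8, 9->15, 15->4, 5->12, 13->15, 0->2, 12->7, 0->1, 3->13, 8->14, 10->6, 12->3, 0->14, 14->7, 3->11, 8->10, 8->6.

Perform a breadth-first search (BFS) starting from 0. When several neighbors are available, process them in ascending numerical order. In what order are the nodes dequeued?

Visit 0; enqueue 1, 2, 8, 14 → queue [1, 2, 8, 14]
Visit 1 → queue [2, 8, 14]
Visit 2 → queue [8, 14]
Visit 8; enqueue 6, 10 → queue [14, 6, 10]
Visit 14; enqueue 5, 7 → queue [6, 10, 5, 7]
Visit 6; enqueue 13 → queue [10, 5, 7, 13]
Visit 10; enqueue 4, 9, 11 → queue [5, 7, 13, 4, 9, 11]
Visit 5; enqueue 12 → queue [7, 13, 4, 9, 11, 12]
Visit 7 → queue [13, 4, 9, 11, 12]
Visit 13; enqueue 15 → queue [4, 9, 11, 12, 15]
Visit 4 → queue [9, 11, 12, 15]
Visit 9 → queue [11, 12, 15]
Visit 11 → queue [12, 15]
Visit 12; enqueue 3 → queue [15, 3]
Visit 15 → queue [3]
Visit 3 → queue []

0, 1, 2, 8, 14, 6, 10, 5, 7, 13, 4, 9, 11, 12, 15, 3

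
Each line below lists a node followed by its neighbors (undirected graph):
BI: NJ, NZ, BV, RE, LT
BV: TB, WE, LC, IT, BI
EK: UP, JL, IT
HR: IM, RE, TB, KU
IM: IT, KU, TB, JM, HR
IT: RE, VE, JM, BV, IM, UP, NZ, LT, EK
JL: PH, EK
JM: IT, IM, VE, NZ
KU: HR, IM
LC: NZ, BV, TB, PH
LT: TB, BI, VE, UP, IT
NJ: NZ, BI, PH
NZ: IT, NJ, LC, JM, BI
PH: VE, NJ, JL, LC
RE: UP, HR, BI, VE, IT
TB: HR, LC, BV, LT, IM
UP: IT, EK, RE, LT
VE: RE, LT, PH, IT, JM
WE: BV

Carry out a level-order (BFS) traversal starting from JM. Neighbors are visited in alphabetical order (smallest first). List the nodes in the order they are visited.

JM, IM, IT, NZ, VE, HR, KU, TB, BV, EK, LT, RE, UP, BI, LC, NJ, PH, WE, JL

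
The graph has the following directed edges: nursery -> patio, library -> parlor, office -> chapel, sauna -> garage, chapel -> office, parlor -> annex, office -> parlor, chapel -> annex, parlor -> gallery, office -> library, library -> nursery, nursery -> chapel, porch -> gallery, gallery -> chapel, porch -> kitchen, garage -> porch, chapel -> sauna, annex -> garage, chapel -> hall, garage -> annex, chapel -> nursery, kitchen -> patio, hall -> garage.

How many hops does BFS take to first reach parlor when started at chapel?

2

Level 0: chapel
Level 1: annex, hall, nursery, office, sauna
Level 2: garage, library, parlor, patio
Level 3: gallery, porch
Level 4: kitchen
parlor first appears at level 2.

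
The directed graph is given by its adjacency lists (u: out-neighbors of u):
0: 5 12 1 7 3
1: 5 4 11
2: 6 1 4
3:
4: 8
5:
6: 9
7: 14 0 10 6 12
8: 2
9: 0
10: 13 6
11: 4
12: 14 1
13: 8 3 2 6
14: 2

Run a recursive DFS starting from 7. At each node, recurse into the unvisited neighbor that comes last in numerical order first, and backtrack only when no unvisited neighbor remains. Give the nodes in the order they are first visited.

7 14 2 6 9 0 12 1 11 4 8 5 3 10 13

Visit 7
7 → 14
14 → 2
2 → 6
6 → 9
9 → 0
0 → 12
12 → 1
1 → 11
11 → 4
4 → 8
1 → 5
0 → 3
7 → 10
10 → 13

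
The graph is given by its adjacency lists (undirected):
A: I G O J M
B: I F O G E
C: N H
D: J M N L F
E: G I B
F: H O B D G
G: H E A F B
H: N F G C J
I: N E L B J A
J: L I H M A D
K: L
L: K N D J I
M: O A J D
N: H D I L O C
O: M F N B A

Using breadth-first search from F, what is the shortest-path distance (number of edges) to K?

3

Level 0: F
Level 1: B, D, G, H, O
Level 2: A, C, E, I, J, L, M, N
Level 3: K
K first appears at level 3.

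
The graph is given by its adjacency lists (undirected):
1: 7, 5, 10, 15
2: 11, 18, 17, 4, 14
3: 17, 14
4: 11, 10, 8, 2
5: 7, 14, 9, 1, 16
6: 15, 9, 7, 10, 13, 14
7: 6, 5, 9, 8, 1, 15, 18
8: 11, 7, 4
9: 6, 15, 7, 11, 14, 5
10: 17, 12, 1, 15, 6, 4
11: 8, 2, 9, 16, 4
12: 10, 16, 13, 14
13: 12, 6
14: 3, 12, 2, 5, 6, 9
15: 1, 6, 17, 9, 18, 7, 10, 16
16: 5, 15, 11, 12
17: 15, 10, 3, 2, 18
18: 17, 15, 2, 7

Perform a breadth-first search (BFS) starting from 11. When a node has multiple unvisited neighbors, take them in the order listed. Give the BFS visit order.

11, 8, 2, 9, 16, 4, 7, 18, 17, 14, 6, 15, 5, 12, 10, 1, 3, 13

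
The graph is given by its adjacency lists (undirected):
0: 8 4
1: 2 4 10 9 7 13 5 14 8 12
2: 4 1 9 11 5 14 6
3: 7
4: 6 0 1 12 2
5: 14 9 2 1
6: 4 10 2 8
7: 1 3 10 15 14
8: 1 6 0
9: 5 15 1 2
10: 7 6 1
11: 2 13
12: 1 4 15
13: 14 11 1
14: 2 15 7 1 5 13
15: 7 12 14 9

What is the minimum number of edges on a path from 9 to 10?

2

Level 0: 9
Level 1: 1, 2, 5, 15
Level 2: 4, 6, 7, 8, 10, 11, 12, 13, 14
Level 3: 0, 3
10 first appears at level 2.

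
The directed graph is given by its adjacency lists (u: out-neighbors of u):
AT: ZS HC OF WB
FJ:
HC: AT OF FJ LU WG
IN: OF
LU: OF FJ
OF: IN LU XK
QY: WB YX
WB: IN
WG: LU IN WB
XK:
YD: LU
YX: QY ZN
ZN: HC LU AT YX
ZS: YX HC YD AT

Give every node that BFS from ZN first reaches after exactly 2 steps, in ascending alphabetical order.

Level 0: ZN
Level 1: AT, HC, LU, YX
Level 2: FJ, OF, QY, WB, WG, ZS
Level 3: IN, XK, YD

FJ, OF, QY, WB, WG, ZS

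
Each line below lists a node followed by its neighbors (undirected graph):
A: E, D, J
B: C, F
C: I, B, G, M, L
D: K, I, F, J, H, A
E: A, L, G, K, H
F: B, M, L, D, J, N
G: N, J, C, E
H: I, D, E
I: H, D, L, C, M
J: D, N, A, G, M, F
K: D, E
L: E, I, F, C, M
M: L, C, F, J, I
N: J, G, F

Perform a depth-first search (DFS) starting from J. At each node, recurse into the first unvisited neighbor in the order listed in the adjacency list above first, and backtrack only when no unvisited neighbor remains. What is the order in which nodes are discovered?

Visit J
J → D
D → K
K → E
E → A
E → L
L → I
I → H
I → C
C → B
B → F
F → M
F → N
N → G

J, D, K, E, A, L, I, H, C, B, F, M, N, G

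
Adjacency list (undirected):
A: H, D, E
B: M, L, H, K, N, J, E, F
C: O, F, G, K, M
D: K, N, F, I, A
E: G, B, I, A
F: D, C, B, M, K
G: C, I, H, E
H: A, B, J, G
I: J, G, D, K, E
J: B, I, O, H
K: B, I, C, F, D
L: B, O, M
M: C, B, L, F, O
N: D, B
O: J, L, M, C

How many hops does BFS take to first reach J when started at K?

2

Level 0: K
Level 1: B, C, D, F, I
Level 2: A, E, G, H, J, L, M, N, O
J first appears at level 2.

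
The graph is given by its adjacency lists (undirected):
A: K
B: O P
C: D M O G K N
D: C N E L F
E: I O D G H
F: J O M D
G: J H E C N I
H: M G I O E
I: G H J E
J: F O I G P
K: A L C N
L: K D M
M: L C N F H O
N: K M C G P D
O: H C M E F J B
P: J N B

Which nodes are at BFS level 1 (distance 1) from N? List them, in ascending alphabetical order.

Level 0: N
Level 1: C, D, G, K, M, P
Level 2: A, B, E, F, H, I, J, L, O

C, D, G, K, M, P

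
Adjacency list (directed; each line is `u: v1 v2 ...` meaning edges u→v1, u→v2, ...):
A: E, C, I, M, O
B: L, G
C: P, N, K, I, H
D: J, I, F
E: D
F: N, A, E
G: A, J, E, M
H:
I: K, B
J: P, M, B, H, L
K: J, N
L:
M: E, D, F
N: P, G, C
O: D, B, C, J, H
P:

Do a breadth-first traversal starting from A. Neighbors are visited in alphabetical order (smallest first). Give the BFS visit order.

A, C, E, I, M, O, H, K, N, P, D, B, F, J, G, L

Visit A; enqueue C, E, I, M, O → queue [C, E, I, M, O]
Visit C; enqueue H, K, N, P → queue [E, I, M, O, H, K, N, P]
Visit E; enqueue D → queue [I, M, O, H, K, N, P, D]
Visit I; enqueue B → queue [M, O, H, K, N, P, D, B]
Visit M; enqueue F → queue [O, H, K, N, P, D, B, F]
Visit O; enqueue J → queue [H, K, N, P, D, B, F, J]
Visit H → queue [K, N, P, D, B, F, J]
Visit K → queue [N, P, D, B, F, J]
Visit N; enqueue G → queue [P, D, B, F, J, G]
Visit P → queue [D, B, F, J, G]
Visit D → queue [B, F, J, G]
Visit B; enqueue L → queue [F, J, G, L]
Visit F → queue [J, G, L]
Visit J → queue [G, L]
Visit G → queue [L]
Visit L → queue []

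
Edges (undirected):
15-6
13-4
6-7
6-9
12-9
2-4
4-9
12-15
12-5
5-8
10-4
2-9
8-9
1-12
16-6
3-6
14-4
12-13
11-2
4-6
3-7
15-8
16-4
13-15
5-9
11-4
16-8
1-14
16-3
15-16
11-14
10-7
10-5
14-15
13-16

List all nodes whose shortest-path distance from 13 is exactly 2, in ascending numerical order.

1, 2, 3, 5, 6, 8, 9, 10, 11, 14

Level 0: 13
Level 1: 4, 12, 15, 16
Level 2: 1, 2, 3, 5, 6, 8, 9, 10, 11, 14
Level 3: 7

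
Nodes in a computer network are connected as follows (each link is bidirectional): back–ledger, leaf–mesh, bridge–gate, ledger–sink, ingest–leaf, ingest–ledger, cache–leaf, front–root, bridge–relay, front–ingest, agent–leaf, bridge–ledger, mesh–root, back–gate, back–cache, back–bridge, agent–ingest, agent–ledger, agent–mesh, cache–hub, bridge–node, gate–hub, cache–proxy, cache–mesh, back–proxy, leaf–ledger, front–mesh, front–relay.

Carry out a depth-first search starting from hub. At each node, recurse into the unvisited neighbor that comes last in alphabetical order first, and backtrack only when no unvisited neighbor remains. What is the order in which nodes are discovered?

Visit hub
hub → gate
gate → bridge
bridge → relay
relay → front
front → root
root → mesh
mesh → leaf
leaf → ledger
ledger → sink
ledger → ingest
ingest → agent
ledger → back
back → proxy
proxy → cache
bridge → node

hub -> gate -> bridge -> relay -> front -> root -> mesh -> leaf -> ledger -> sink -> ingest -> agent -> back -> proxy -> cache -> node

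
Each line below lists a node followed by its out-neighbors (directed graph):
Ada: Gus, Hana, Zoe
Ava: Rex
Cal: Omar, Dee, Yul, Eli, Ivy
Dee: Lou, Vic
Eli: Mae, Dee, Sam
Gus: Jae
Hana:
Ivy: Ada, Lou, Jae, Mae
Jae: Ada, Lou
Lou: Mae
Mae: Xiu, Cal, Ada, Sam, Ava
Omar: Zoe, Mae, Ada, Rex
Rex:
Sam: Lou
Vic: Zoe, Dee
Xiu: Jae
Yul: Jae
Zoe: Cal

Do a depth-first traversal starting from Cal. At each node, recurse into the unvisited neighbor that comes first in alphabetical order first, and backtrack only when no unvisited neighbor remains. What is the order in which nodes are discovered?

Visit Cal
Cal → Dee
Dee → Lou
Lou → Mae
Mae → Ada
Ada → Gus
Gus → Jae
Ada → Hana
Ada → Zoe
Mae → Ava
Ava → Rex
Mae → Sam
Mae → Xiu
Dee → Vic
Cal → Eli
Cal → Ivy
Cal → Omar
Cal → Yul

Cal → Dee → Lou → Mae → Ada → Gus → Jae → Hana → Zoe → Ava → Rex → Sam → Xiu → Vic → Eli → Ivy → Omar → Yul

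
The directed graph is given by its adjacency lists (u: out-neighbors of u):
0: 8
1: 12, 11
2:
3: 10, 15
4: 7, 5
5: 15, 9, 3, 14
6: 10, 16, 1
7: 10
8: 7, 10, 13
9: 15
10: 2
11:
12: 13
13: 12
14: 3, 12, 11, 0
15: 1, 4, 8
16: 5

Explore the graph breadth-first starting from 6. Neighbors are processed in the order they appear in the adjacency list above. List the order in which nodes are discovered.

Visit 6; enqueue 10, 16, 1 → queue [10, 16, 1]
Visit 10; enqueue 2 → queue [16, 1, 2]
Visit 16; enqueue 5 → queue [1, 2, 5]
Visit 1; enqueue 12, 11 → queue [2, 5, 12, 11]
Visit 2 → queue [5, 12, 11]
Visit 5; enqueue 15, 9, 3, 14 → queue [12, 11, 15, 9, 3, 14]
Visit 12; enqueue 13 → queue [11, 15, 9, 3, 14, 13]
Visit 11 → queue [15, 9, 3, 14, 13]
Visit 15; enqueue 4, 8 → queue [9, 3, 14, 13, 4, 8]
Visit 9 → queue [3, 14, 13, 4, 8]
Visit 3 → queue [14, 13, 4, 8]
Visit 14; enqueue 0 → queue [13, 4, 8, 0]
Visit 13 → queue [4, 8, 0]
Visit 4; enqueue 7 → queue [8, 0, 7]
Visit 8 → queue [0, 7]
Visit 0 → queue [7]
Visit 7 → queue []

6 -> 10 -> 16 -> 1 -> 2 -> 5 -> 12 -> 11 -> 15 -> 9 -> 3 -> 14 -> 13 -> 4 -> 8 -> 0 -> 7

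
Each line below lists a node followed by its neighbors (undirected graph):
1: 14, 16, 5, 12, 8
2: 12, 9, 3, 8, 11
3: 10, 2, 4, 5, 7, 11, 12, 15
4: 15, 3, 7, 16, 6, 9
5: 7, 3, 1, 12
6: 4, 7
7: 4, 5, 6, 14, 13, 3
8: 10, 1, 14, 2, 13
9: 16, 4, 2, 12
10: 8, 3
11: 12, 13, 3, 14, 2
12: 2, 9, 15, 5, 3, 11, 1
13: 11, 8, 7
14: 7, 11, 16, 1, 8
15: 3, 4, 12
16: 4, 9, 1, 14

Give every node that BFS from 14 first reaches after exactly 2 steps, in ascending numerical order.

2, 3, 4, 5, 6, 9, 10, 12, 13

Level 0: 14
Level 1: 1, 7, 8, 11, 16
Level 2: 2, 3, 4, 5, 6, 9, 10, 12, 13
Level 3: 15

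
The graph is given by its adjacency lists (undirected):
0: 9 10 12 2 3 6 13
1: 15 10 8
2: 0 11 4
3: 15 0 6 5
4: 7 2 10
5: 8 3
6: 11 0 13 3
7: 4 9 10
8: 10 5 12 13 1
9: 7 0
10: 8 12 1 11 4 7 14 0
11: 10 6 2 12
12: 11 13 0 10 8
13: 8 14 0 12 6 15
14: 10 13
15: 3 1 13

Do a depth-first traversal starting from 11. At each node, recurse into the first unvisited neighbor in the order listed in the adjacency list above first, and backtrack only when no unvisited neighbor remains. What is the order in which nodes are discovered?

11, 10, 8, 5, 3, 15, 1, 13, 14, 0, 9, 7, 4, 2, 12, 6

Visit 11
11 → 10
10 → 8
8 → 5
5 → 3
3 → 15
15 → 1
15 → 13
13 → 14
13 → 0
0 → 9
9 → 7
7 → 4
4 → 2
0 → 12
0 → 6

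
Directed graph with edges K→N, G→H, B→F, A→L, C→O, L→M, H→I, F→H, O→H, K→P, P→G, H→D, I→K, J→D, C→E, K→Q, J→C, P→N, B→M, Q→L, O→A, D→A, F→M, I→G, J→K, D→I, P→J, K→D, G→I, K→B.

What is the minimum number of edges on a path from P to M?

4

Level 0: P
Level 1: G, J, N
Level 2: C, D, H, I, K
Level 3: A, B, E, O, Q
Level 4: F, L, M
M first appears at level 4.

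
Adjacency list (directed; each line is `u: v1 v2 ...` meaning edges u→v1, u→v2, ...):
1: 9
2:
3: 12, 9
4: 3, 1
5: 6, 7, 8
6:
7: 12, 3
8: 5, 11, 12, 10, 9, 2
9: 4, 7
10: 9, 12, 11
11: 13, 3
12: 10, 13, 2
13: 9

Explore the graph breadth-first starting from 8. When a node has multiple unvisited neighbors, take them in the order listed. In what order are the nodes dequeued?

8 -> 5 -> 11 -> 12 -> 10 -> 9 -> 2 -> 6 -> 7 -> 13 -> 3 -> 4 -> 1

Visit 8; enqueue 5, 11, 12, 10, 9, 2 → queue [5, 11, 12, 10, 9, 2]
Visit 5; enqueue 6, 7 → queue [11, 12, 10, 9, 2, 6, 7]
Visit 11; enqueue 13, 3 → queue [12, 10, 9, 2, 6, 7, 13, 3]
Visit 12 → queue [10, 9, 2, 6, 7, 13, 3]
Visit 10 → queue [9, 2, 6, 7, 13, 3]
Visit 9; enqueue 4 → queue [2, 6, 7, 13, 3, 4]
Visit 2 → queue [6, 7, 13, 3, 4]
Visit 6 → queue [7, 13, 3, 4]
Visit 7 → queue [13, 3, 4]
Visit 13 → queue [3, 4]
Visit 3 → queue [4]
Visit 4; enqueue 1 → queue [1]
Visit 1 → queue []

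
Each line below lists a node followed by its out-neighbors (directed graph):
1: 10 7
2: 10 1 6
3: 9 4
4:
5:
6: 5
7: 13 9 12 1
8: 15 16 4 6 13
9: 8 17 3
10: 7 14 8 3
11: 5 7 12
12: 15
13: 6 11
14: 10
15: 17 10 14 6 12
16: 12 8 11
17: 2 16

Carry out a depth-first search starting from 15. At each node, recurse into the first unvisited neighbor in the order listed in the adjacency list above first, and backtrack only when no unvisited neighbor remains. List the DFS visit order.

Visit 15
15 → 17
17 → 2
2 → 10
10 → 7
7 → 13
13 → 6
6 → 5
13 → 11
11 → 12
7 → 9
9 → 8
8 → 16
8 → 4
9 → 3
7 → 1
10 → 14

15 -> 17 -> 2 -> 10 -> 7 -> 13 -> 6 -> 5 -> 11 -> 12 -> 9 -> 8 -> 16 -> 4 -> 3 -> 1 -> 14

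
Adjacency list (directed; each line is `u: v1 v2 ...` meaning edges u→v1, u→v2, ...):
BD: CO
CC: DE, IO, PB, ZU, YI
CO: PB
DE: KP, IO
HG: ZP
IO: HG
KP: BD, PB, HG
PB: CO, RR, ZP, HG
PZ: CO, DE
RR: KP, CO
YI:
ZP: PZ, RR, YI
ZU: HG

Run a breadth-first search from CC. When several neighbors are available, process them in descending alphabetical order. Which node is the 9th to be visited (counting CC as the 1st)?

RR

Visit CC; enqueue ZU, YI, PB, IO, DE → queue [ZU, YI, PB, IO, DE]
Visit ZU; enqueue HG → queue [YI, PB, IO, DE, HG]
Visit YI → queue [PB, IO, DE, HG]
Visit PB; enqueue ZP, RR, CO → queue [IO, DE, HG, ZP, RR, CO]
Visit IO → queue [DE, HG, ZP, RR, CO]
Visit DE; enqueue KP → queue [HG, ZP, RR, CO, KP]
Visit HG → queue [ZP, RR, CO, KP]
Visit ZP; enqueue PZ → queue [RR, CO, KP, PZ]
Visit RR → queue [CO, KP, PZ]
Visit CO → queue [KP, PZ]
Visit KP; enqueue BD → queue [PZ, BD]
Visit PZ → queue [BD]
Visit BD → queue []

Visit order: CC, ZU, YI, PB, IO, DE, HG, ZP, RR, CO, KP, PZ, BD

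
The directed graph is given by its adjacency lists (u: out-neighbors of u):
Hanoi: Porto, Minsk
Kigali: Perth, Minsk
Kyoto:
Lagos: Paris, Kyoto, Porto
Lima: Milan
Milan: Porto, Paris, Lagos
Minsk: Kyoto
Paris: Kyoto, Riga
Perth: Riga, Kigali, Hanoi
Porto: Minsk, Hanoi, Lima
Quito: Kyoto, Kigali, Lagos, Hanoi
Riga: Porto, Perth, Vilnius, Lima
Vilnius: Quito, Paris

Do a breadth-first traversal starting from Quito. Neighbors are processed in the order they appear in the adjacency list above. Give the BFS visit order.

Quito -> Kyoto -> Kigali -> Lagos -> Hanoi -> Perth -> Minsk -> Paris -> Porto -> Riga -> Lima -> Vilnius -> Milan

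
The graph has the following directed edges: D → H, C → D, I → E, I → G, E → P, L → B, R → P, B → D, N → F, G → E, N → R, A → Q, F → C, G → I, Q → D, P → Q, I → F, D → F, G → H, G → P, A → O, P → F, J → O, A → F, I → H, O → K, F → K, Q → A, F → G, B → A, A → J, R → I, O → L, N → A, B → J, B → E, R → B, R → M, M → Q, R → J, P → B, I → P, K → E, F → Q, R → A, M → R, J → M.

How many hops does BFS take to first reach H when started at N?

3

Level 0: N
Level 1: A, F, R
Level 2: B, C, G, I, J, K, M, O, P, Q
Level 3: D, E, H, L
H first appears at level 3.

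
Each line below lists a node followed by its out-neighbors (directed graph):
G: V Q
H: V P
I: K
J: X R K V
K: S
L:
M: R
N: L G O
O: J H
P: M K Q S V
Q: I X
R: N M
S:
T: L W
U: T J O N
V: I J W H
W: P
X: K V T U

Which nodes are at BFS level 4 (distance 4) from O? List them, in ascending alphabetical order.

G, L

Level 0: O
Level 1: H, J
Level 2: K, P, R, V, X
Level 3: I, M, N, Q, S, T, U, W
Level 4: G, L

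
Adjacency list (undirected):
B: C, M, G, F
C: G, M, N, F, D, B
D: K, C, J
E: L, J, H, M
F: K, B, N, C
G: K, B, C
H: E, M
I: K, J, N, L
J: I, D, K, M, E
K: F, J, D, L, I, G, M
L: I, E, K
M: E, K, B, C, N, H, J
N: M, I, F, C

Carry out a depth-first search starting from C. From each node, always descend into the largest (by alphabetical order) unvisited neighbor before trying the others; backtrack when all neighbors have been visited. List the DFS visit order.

C, N, M, K, L, I, J, E, H, D, G, B, F

Visit C
C → N
N → M
M → K
K → L
L → I
I → J
J → E
E → H
J → D
K → G
G → B
B → F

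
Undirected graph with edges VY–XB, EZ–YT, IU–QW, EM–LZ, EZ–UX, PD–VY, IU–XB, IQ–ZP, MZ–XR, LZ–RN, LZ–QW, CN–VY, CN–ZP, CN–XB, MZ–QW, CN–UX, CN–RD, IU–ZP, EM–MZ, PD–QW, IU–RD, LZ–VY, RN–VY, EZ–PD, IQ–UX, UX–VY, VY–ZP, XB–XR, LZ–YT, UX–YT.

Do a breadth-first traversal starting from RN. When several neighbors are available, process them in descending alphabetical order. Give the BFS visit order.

Visit RN; enqueue VY, LZ → queue [VY, LZ]
Visit VY; enqueue ZP, XB, UX, PD, CN → queue [LZ, ZP, XB, UX, PD, CN]
Visit LZ; enqueue YT, QW, EM → queue [ZP, XB, UX, PD, CN, YT, QW, EM]
Visit ZP; enqueue IU, IQ → queue [XB, UX, PD, CN, YT, QW, EM, IU, IQ]
Visit XB; enqueue XR → queue [UX, PD, CN, YT, QW, EM, IU, IQ, XR]
Visit UX; enqueue EZ → queue [PD, CN, YT, QW, EM, IU, IQ, XR, EZ]
Visit PD → queue [CN, YT, QW, EM, IU, IQ, XR, EZ]
Visit CN; enqueue RD → queue [YT, QW, EM, IU, IQ, XR, EZ, RD]
Visit YT → queue [QW, EM, IU, IQ, XR, EZ, RD]
Visit QW; enqueue MZ → queue [EM, IU, IQ, XR, EZ, RD, MZ]
Visit EM → queue [IU, IQ, XR, EZ, RD, MZ]
Visit IU → queue [IQ, XR, EZ, RD, MZ]
Visit IQ → queue [XR, EZ, RD, MZ]
Visit XR → queue [EZ, RD, MZ]
Visit EZ → queue [RD, MZ]
Visit RD → queue [MZ]
Visit MZ → queue []

RN, VY, LZ, ZP, XB, UX, PD, CN, YT, QW, EM, IU, IQ, XR, EZ, RD, MZ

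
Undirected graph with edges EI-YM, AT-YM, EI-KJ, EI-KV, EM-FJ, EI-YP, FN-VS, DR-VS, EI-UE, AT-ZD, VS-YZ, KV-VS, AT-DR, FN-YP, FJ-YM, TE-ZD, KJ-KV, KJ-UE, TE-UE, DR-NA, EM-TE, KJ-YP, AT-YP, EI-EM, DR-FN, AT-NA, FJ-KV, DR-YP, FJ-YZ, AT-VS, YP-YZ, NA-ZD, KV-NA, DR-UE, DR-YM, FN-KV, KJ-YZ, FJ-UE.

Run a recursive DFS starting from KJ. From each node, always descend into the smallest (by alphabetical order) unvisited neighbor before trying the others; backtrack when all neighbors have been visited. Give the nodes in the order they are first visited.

Visit KJ
KJ → EI
EI → EM
EM → FJ
FJ → KV
KV → FN
FN → DR
DR → AT
AT → NA
NA → ZD
ZD → TE
TE → UE
AT → VS
VS → YZ
YZ → YP
AT → YM

KJ → EI → EM → FJ → KV → FN → DR → AT → NA → ZD → TE → UE → VS → YZ → YP → YM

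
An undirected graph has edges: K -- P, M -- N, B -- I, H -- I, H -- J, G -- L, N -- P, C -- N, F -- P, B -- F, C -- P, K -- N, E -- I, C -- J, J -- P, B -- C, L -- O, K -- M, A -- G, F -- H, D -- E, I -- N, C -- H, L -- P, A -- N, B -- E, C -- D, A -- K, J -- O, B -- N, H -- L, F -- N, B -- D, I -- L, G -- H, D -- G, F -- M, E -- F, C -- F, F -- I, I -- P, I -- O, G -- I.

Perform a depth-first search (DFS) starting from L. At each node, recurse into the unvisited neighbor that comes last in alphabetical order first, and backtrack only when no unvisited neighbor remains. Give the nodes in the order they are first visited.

L -> P -> N -> M -> K -> A -> G -> I -> O -> J -> H -> F -> E -> D -> C -> B

Visit L
L → P
P → N
N → M
M → K
K → A
A → G
G → I
I → O
O → J
J → H
H → F
F → E
E → D
D → C
C → B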